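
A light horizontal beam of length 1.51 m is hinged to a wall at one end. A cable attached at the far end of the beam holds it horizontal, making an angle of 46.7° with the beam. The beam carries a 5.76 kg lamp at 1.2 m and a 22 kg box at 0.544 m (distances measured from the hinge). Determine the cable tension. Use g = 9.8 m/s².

T ≈ 168 N

Choose the hinge as the axis so the unknown hinge reaction has zero arm there.
Lamp: 5.76 × 9.8 = 56.45 N down at 1.2 m → arm 1.2 m, τ = 56.45 × 1.2 = 67.74 N·m clockwise.
Box: 22 × 9.8 = 215.6 N down at 0.544 m → arm 0.544 m, τ = 215.6 × 0.544 = 117.3 N·m clockwise.
Total clockwise load moment = 185 N·m.
The cable tension T acts at 1.51 m; only its component perpendicular to the beam, T sinθ, produces torque. sin 46.7° = 0.7278.
Setting net torque to zero: T × 1.51 × 0.7278 = 185 → T = 185 / 1.099 = 168 N.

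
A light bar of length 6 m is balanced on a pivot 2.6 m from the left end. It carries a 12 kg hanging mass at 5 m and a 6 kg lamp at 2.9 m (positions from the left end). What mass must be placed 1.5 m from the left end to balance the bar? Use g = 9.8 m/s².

Choose the pivot (at 2.6 m from the left end) as the axis so the support reaction has zero arm there.
Hanging mass: 12 × 9.8 = 117.6 N down at 5 m → arm 2.4 m, τ = 117.6 × 2.4 = 282.2 N·m clockwise.
Lamp: 6 × 9.8 = 58.8 N down at 2.9 m → arm 0.3 m, τ = 58.8 × 0.3 = 17.64 N·m clockwise.
Net moment of known loads = 299.8 N·m clockwise.
An unknown mass m at 1.5 m has arm 1.1 m; its moment is m·g·1.1 counterclockwise.
Στ = 0 ⇒ m × 9.8 × 1.1 = 299.8 ⇒ m = 299.8 / (9.8 × 1.1) = 27.8 kg.

m ≈ 27.8 kg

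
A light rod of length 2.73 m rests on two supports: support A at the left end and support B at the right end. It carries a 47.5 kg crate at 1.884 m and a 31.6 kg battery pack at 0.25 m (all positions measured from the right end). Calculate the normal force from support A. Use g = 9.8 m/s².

Choose support B as the axis so its reaction then has zero moment arm.
Crate: 47.5 × 9.8 = 465.5 N down at 1.884 m → arm 1.884 m, τ = 465.5 × 1.884 = 877 N·m counterclockwise.
Battery pack: 31.6 × 9.8 = 309.7 N down at 0.25 m → arm 0.25 m, τ = 309.7 × 0.25 = 77.42 N·m counterclockwise.
Net load moment about support B = 954.4 N·m counterclockwise.
Reaction R at support A is upward at 2.73 m, arm 2.73 m → moment R × 2.73 clockwise.
For rotational equilibrium, R × 2.73 = 954.4, so R = 350 N.

R_A ≈ 350 N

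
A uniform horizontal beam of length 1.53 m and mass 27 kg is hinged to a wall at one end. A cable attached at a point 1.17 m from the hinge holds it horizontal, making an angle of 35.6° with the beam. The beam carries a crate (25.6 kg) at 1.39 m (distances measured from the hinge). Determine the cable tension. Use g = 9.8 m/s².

T ≈ 809 N

About the hinge:
Beam weight: 27 × 9.8 = 264.6 N down at 0.765 m → arm 0.765 m, τ = 264.6 × 0.765 = 202.4 N·m clockwise.
Crate: 25.6 × 9.8 = 250.9 N down at 1.39 m → arm 1.39 m, τ = 250.9 × 1.39 = 348.8 N·m clockwise.
Total clockwise load moment = 551.2 N·m.
The cable tension T acts at 1.17 m; only its component perpendicular to the beam, T sinθ, produces torque. sin 35.6° = 0.5821.
Setting net torque to zero: T × 1.17 × 0.5821 = 551.2 → T = 551.2 / 0.6811 = 809 N.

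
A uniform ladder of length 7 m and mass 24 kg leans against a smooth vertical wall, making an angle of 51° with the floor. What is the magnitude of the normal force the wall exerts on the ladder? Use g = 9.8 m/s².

N_wall ≈ 95.2 N

Choose the foot of the ladder as the axis so the floor normal and friction both act there and drop out.
Ladder weight 24×9.8 = 235.2 N acts at 3.5 m along the ladder; its horizontal arm is 3.5·cos51° = 2.203 m → τ = 518.1 N·m clockwise.
Wall normal N acts horizontally at the top; its moment arm is the height L sinθ = 7·sin51° = 5.44 m, counterclockwise.
For rotational equilibrium, N × 5.44 = 518.1, so N = 95.2 N.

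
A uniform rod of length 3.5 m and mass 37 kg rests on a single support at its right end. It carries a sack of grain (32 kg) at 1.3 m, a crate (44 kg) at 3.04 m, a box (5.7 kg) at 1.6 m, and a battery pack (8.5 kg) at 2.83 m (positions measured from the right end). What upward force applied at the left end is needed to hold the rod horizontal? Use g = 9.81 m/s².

Choose the right end as the axis so the unknown pivot reaction has zero arm there.
Beam weight: 37 × 9.81 = 363 N down at 1.75 m → arm 1.75 m, τ = 363 × 1.75 = 635.2 N·m counterclockwise.
Sack of grain: 32 × 9.81 = 313.9 N down at 1.3 m → arm 1.3 m, τ = 313.9 × 1.3 = 408.1 N·m counterclockwise.
Crate: 44 × 9.81 = 431.6 N down at 3.04 m → arm 3.04 m, τ = 431.6 × 3.04 = 1312 N·m counterclockwise.
Box: 5.7 × 9.81 = 55.92 N down at 1.6 m → arm 1.6 m, τ = 55.92 × 1.6 = 89.47 N·m counterclockwise.
Battery pack: 8.5 × 9.81 = 83.39 N down at 2.83 m → arm 2.83 m, τ = 83.39 × 2.83 = 236 N·m counterclockwise.
Net moment of the loads = 2681 N·m counterclockwise.
The upward force F acts at the left end, arm 3.5 m, giving F × 3.5 clockwise.
Balancing moments: F × 3.5 = 2681, giving F = 2681 / 3.5 = 766 N.

F ≈ 766 N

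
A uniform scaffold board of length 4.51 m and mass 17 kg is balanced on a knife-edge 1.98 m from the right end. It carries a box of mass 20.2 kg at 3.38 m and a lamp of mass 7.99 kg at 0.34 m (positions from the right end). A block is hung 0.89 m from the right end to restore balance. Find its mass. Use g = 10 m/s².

Take moments about the knife-edge (at 1.98 m from the right end).
Beam weight: 17 × 10 = 170 N down at 2.255 m → arm 0.275 m, τ = 170 × 0.275 = 46.75 N·m counterclockwise.
Box: 20.2 × 10 = 202 N down at 3.38 m → arm 1.4 m, τ = 202 × 1.4 = 282.8 N·m counterclockwise.
Lamp: 7.99 × 10 = 79.9 N down at 0.34 m → arm 1.64 m, τ = 79.9 × 1.64 = 131 N·m clockwise.
Net moment of known loads = 198.6 N·m counterclockwise.
An unknown mass m at 0.89 m has arm 1.09 m; its moment is m·g·1.09 clockwise.
For rotational equilibrium, m × 10 × 1.09 = 198.6, so m = 198.6 / (10 × 1.09) = 18.2 kg.

m ≈ 18.2 kg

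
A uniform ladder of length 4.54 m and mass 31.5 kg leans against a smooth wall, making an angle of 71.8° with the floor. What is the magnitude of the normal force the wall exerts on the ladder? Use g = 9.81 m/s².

About the foot of the ladder:
Ladder weight 31.5×9.81 = 309 N acts at 2.27 m along the ladder; its horizontal arm is 2.27·cos71.8° = 0.709 m → τ = 219.1 N·m clockwise.
Wall normal N acts horizontally at the top; its moment arm is the height L sinθ = 4.54·sin71.8° = 4.313 m, counterclockwise.
Balancing moments: N × 4.313 = 219.1, giving N = 50.8 N.

N_wall ≈ 50.8 N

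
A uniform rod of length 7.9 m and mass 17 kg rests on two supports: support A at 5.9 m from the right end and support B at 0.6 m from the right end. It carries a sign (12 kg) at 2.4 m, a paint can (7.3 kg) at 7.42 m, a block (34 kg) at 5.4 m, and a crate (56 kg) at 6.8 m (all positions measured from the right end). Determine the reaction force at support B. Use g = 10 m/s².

Take moments about support A.
Beam weight: 17 × 10 = 170 N down at 3.95 m → arm 1.95 m, τ = 170 × 1.95 = 331.5 N·m clockwise.
Sign: 12 × 10 = 120 N down at 2.4 m → arm 3.5 m, τ = 120 × 3.5 = 420 N·m clockwise.
Paint can: 7.3 × 10 = 73 N down at 7.42 m → arm 1.52 m, τ = 73 × 1.52 = 111 N·m counterclockwise.
Block: 34 × 10 = 340 N down at 5.4 m → arm 0.5 m, τ = 340 × 0.5 = 170 N·m clockwise.
Crate: 56 × 10 = 560 N down at 6.8 m → arm 0.9 m, τ = 560 × 0.9 = 504 N·m counterclockwise.
Net load moment about support A = 306.5 N·m clockwise.
Reaction R at support B is upward at 0.6 m, arm 5.3 m → moment R × 5.3 counterclockwise.
Balancing moments: R × 5.3 = 306.5, giving R = 57.8 N.

R_B ≈ 57.8 N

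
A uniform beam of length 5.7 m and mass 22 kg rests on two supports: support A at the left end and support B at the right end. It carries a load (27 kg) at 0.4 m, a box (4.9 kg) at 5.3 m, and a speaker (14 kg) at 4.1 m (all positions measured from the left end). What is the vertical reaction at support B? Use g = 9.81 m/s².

Sum moments about support A (its reaction then has zero moment arm).
Beam weight: 22 × 9.81 = 215.8 N down at 2.85 m → arm 2.85 m, τ = 215.8 × 2.85 = 615 N·m clockwise.
Load: 27 × 9.81 = 264.9 N down at 0.4 m → arm 0.4 m, τ = 264.9 × 0.4 = 106 N·m clockwise.
Box: 4.9 × 9.81 = 48.07 N down at 5.3 m → arm 5.3 m, τ = 48.07 × 5.3 = 254.8 N·m clockwise.
Speaker: 14 × 9.81 = 137.3 N down at 4.1 m → arm 4.1 m, τ = 137.3 × 4.1 = 562.9 N·m clockwise.
Net load moment about support A = 1539 N·m clockwise.
Reaction R at support B is upward at 5.7 m, arm 5.7 m → moment R × 5.7 counterclockwise.
Στ = 0 ⇒ R × 5.7 = 1539 ⇒ R = 270 N.

R_B ≈ 270 N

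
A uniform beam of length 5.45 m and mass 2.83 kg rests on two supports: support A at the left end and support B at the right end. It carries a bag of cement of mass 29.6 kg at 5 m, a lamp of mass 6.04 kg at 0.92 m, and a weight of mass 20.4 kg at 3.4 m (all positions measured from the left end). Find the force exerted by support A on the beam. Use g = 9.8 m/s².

Take moments about support B.
Beam weight: 2.83 × 9.8 = 27.73 N down at 2.725 m → arm 2.725 m, τ = 27.73 × 2.725 = 75.56 N·m counterclockwise.
Bag of cement: 29.6 × 9.8 = 290.1 N down at 5 m → arm 0.45 m, τ = 290.1 × 0.45 = 130.5 N·m counterclockwise.
Lamp: 6.04 × 9.8 = 59.19 N down at 0.92 m → arm 4.53 m, τ = 59.19 × 4.53 = 268.1 N·m counterclockwise.
Weight: 20.4 × 9.8 = 199.9 N down at 3.4 m → arm 2.05 m, τ = 199.9 × 2.05 = 409.8 N·m counterclockwise.
Net load moment about support B = 884 N·m counterclockwise.
Reaction R at support A is upward at 0 m, arm 5.45 m → moment R × 5.45 clockwise.
Στ = 0 ⇒ R × 5.45 = 884 ⇒ R = 162 N.

R_A ≈ 162 N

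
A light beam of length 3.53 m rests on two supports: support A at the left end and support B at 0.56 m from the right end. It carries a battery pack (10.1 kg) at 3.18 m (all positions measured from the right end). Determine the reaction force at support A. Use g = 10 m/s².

R_A ≈ 89.1 N

Taking torques about support B:
Battery pack: 10.1 × 10 = 101 N down at 3.18 m → arm 2.62 m, τ = 101 × 2.62 = 264.6 N·m counterclockwise.
Net load moment about support B = 264.6 N·m counterclockwise.
Reaction R at support A is upward at 3.53 m, arm 2.97 m → moment R × 2.97 clockwise.
Setting net torque to zero: R × 2.97 = 264.6 → R = 89.1 N.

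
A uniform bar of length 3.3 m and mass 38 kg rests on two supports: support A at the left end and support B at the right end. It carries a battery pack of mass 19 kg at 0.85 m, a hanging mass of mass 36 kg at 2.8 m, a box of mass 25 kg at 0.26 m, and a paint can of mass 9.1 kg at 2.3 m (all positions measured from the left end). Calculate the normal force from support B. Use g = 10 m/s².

Choose support A as the axis so its reaction then has zero moment arm.
Beam weight: 38 × 10 = 380 N down at 1.65 m → arm 1.65 m, τ = 380 × 1.65 = 627 N·m clockwise.
Battery pack: 19 × 10 = 190 N down at 0.85 m → arm 0.85 m, τ = 190 × 0.85 = 161.5 N·m clockwise.
Hanging mass: 36 × 10 = 360 N down at 2.8 m → arm 2.8 m, τ = 360 × 2.8 = 1008 N·m clockwise.
Box: 25 × 10 = 250 N down at 0.26 m → arm 0.26 m, τ = 250 × 0.26 = 65 N·m clockwise.
Paint can: 9.1 × 10 = 91 N down at 2.3 m → arm 2.3 m, τ = 91 × 2.3 = 209.3 N·m clockwise.
Net load moment about support A = 2071 N·m clockwise.
Reaction R at support B is upward at 3.3 m, arm 3.3 m → moment R × 3.3 counterclockwise.
For rotational equilibrium, R × 3.3 = 2071, so R = 628 N.

R_B ≈ 628 N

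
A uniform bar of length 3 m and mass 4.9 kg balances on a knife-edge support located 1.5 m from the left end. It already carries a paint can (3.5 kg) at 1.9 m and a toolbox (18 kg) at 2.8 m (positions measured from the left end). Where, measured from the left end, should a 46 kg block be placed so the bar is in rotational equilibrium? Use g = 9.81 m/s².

x ≈ 0.961 m from the left end

Taking torques about the knife-edge support (at 1.5 m from the left end):
Beam weight: acts at the knife-edge support, moment arm 0 → no torque.
Paint can: 3.5 × 9.81 = 34.34 N down at 1.9 m → arm 0.4 m, τ = 34.34 × 0.4 = 13.74 N·m clockwise.
Toolbox: 18 × 9.81 = 176.6 N down at 2.8 m → arm 1.3 m, τ = 176.6 × 1.3 = 229.6 N·m clockwise.
Net moment of existing loads = 243.3 N·m clockwise.
The block weighs 46 × 9.81 = 451.3 N and must supply an equal counterclockwise moment, so its lever arm about the knife-edge support is 243.3 / 451.3 = 0.539 m.
That puts it at 1.5 − 0.539 = 0.961 m from the left end.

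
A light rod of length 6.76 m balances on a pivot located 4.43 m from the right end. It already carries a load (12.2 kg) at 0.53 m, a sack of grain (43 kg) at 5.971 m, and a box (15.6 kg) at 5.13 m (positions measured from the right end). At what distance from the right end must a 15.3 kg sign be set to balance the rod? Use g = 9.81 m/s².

Choose the pivot (at 4.43 m from the right end) as the axis so the support reaction has zero arm there.
Load: 12.2 × 9.81 = 119.7 N down at 0.53 m → arm 3.9 m, τ = 119.7 × 3.9 = 466.8 N·m clockwise.
Sack of grain: 43 × 9.81 = 421.8 N down at 5.971 m → arm 1.541 m, τ = 421.8 × 1.541 = 650 N·m counterclockwise.
Box: 15.6 × 9.81 = 153 N down at 5.13 m → arm 0.7 m, τ = 153 × 0.7 = 107.1 N·m counterclockwise.
Net moment of existing loads = 290.3 N·m counterclockwise.
The sign weighs 15.3 × 9.81 = 150.1 N and must supply an equal clockwise moment, so its lever arm about the pivot is 290.3 / 150.1 = 1.93 m.
That puts it at 4.43 − 1.93 = 2.5 m from the right end.

x ≈ 2.5 m from the right end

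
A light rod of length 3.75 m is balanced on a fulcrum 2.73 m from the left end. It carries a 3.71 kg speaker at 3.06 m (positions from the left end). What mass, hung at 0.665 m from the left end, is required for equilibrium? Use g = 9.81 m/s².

Take moments about the fulcrum (at 2.73 m from the left end).
Speaker: 3.71 × 9.81 = 36.4 N down at 3.06 m → arm 0.33 m, τ = 36.4 × 0.33 = 12.01 N·m clockwise.
Net moment of known loads = 12.01 N·m clockwise.
An unknown mass m at 0.665 m has arm 2.065 m; its moment is m·g·2.065 counterclockwise.
Balancing moments: m × 9.81 × 2.065 = 12.01, giving m = 12.01 / (9.81 × 2.065) = 0.593 kg.

m ≈ 0.593 kg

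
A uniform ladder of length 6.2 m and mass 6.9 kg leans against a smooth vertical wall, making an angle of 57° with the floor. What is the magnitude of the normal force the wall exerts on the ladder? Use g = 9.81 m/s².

N_wall ≈ 22 N

About the foot of the ladder:
Ladder weight 6.9×9.81 = 67.69 N acts at 3.1 m along the ladder; its horizontal arm is 3.1·cos57° = 1.688 m → τ = 114.3 N·m clockwise.
Wall normal N acts horizontally at the top; its moment arm is the height L sinθ = 6.2·sin57° = 5.2 m, counterclockwise.
For rotational equilibrium, N × 5.2 = 114.3, so N = 22 N.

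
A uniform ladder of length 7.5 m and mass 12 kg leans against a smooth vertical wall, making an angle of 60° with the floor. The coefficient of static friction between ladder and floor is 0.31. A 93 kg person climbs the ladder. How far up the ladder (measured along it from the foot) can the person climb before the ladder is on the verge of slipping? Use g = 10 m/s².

d ≈ 4.06 m

Taking torques about the foot of the ladder:
Ladder weight 12×10 = 120 N acts at 3.75 m along the ladder; its horizontal arm is 3.75·cos60° = 1.875 m → τ = 225 N·m clockwise.
Person weight 93×10 = 930 N at distance d → arm d·cos60° → τ = 930·d·0.5 clockwise.
Wall normal N at the top has arm L sinθ = 6.495 m counterclockwise, so Στ = 0 gives N·6.495 = 225 + 465·d.
ΣFy = 0 ⇒ N_floor = 1050 N, so the maximum friction is μ_s·N_floor = 0.31×1050 = 325.5 N. ΣFx = 0 ⇒ N_wall = f, so at the slipping point N = 325.5 N.
Substituting: 325.5×6.495 = 225 + 465·d ⇒ d = (2114 − 225) / 465 = 4.06 m.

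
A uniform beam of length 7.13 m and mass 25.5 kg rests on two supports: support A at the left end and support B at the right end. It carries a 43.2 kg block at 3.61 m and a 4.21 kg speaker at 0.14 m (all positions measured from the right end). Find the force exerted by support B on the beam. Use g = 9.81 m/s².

About support A:
Beam weight: 25.5 × 9.81 = 250.2 N down at 3.565 m → arm 3.565 m, τ = 250.2 × 3.565 = 892 N·m clockwise.
Block: 43.2 × 9.81 = 423.8 N down at 3.61 m → arm 3.52 m, τ = 423.8 × 3.52 = 1492 N·m clockwise.
Speaker: 4.21 × 9.81 = 41.3 N down at 0.14 m → arm 6.99 m, τ = 41.3 × 6.99 = 288.7 N·m clockwise.
Net load moment about support A = 2673 N·m clockwise.
Reaction R at support B is upward at 0 m, arm 7.13 m → moment R × 7.13 counterclockwise.
Balancing moments: R × 7.13 = 2673, giving R = 375 N.

R_B ≈ 375 N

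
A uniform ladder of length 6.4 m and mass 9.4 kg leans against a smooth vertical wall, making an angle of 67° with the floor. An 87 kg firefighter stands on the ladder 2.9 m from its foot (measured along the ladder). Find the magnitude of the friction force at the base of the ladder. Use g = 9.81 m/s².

Sum moments about the foot of the ladder (the floor normal and friction both act there and drop out).
Ladder weight 9.4×9.81 = 92.21 N acts at 3.2 m along the ladder; its horizontal arm is 3.2·cos67° = 1.25 m → τ = 115.3 N·m clockwise.
Firefighter: 87×9.81 = 853.5 N at 2.9 m → arm 1.133 m → τ = 967 N·m clockwise.
Wall normal N acts horizontally at the top; its moment arm is the height L sinθ = 6.4·sin67° = 5.891 m, counterclockwise.
Balancing moments: N × 5.891 = 1082, giving N = 184 N.
ΣFx = 0: friction at the foot balances the wall's push, so f = N_wall = 184 N.

f ≈ 184 N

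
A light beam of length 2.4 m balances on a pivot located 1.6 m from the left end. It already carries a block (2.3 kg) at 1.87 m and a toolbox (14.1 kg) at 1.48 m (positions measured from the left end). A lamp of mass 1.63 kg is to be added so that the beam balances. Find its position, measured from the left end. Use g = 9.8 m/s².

Take moments about the pivot (at 1.6 m from the left end).
Block: 2.3 × 9.8 = 22.54 N down at 1.87 m → arm 0.27 m, τ = 22.54 × 0.27 = 6.086 N·m clockwise.
Toolbox: 14.1 × 9.8 = 138.2 N down at 1.48 m → arm 0.12 m, τ = 138.2 × 0.12 = 16.58 N·m counterclockwise.
Net moment of existing loads = 10.49 N·m counterclockwise.
The lamp weighs 1.63 × 9.8 = 15.97 N and must supply an equal clockwise moment, so its lever arm about the pivot is 10.49 / 15.97 = 0.657 m.
That puts it at 1.6 + 0.657 = 2.26 m from the left end.

x ≈ 2.26 m from the left end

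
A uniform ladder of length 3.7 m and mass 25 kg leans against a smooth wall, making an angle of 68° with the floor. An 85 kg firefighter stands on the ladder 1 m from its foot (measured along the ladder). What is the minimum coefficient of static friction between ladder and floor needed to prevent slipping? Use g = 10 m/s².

μ_min ≈ 0.13

Sum moments about the foot of the ladder (the floor normal and friction both act there and drop out).
Ladder weight 25×10 = 250 N acts at 1.85 m along the ladder; its horizontal arm is 1.85·cos68° = 0.693 m → τ = 173.2 N·m clockwise.
Firefighter: 85×10 = 850 N at 1 m → arm 0.3746 m → τ = 318.4 N·m clockwise.
Wall normal N acts horizontally at the top; its moment arm is the height L sinθ = 3.7·sin68° = 3.431 m, counterclockwise.
Στ = 0 ⇒ N × 3.431 = 491.6 ⇒ N = 143.3 N.
ΣFx = 0 ⇒ f = N_wall = 143.3 N. ΣFy = 0 ⇒ N_floor = 1100 N.
μ_min = f / N_floor = 143.3 / 1100 = 0.13.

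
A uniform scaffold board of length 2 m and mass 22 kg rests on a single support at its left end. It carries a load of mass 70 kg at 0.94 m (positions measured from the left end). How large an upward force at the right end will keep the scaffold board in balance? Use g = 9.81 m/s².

F ≈ 431 N

Take moments about the left end.
Beam weight: 22 × 9.81 = 215.8 N down at 1 m → arm 1 m, τ = 215.8 × 1 = 215.8 N·m clockwise.
Load: 70 × 9.81 = 686.7 N down at 0.94 m → arm 0.94 m, τ = 686.7 × 0.94 = 645.5 N·m clockwise.
Net moment of the loads = 861.3 N·m clockwise.
The upward force F acts at the right end, arm 2 m, giving F × 2 counterclockwise.
Setting net torque to zero: F × 2 = 861.3 → F = 861.3 / 2 = 431 N.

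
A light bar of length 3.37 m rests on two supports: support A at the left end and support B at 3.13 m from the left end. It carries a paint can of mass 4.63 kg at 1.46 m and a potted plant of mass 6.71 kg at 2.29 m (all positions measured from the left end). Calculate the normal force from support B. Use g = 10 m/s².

R_B ≈ 70.7 N

About support A:
Paint can: 4.63 × 10 = 46.3 N down at 1.46 m → arm 1.46 m, τ = 46.3 × 1.46 = 67.6 N·m clockwise.
Potted plant: 6.71 × 10 = 67.1 N down at 2.29 m → arm 2.29 m, τ = 67.1 × 2.29 = 153.7 N·m clockwise.
Net load moment about support A = 221.3 N·m clockwise.
Reaction R at support B is upward at 3.13 m, arm 3.13 m → moment R × 3.13 counterclockwise.
Balancing moments: R × 3.13 = 221.3, giving R = 70.7 N.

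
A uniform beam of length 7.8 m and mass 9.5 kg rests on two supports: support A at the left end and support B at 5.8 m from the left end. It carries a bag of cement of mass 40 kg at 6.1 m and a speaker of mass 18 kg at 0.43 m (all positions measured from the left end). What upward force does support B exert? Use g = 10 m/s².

Take moments about support A.
Beam weight: 9.5 × 10 = 95 N down at 3.9 m → arm 3.9 m, τ = 95 × 3.9 = 370.5 N·m clockwise.
Bag of cement: 40 × 10 = 400 N down at 6.1 m → arm 6.1 m, τ = 400 × 6.1 = 2440 N·m clockwise.
Speaker: 18 × 10 = 180 N down at 0.43 m → arm 0.43 m, τ = 180 × 0.43 = 77.4 N·m clockwise.
Net load moment about support A = 2888 N·m clockwise.
Reaction R at support B is upward at 5.8 m, arm 5.8 m → moment R × 5.8 counterclockwise.
Setting net torque to zero: R × 5.8 = 2888 → R = 498 N.

R_B ≈ 498 N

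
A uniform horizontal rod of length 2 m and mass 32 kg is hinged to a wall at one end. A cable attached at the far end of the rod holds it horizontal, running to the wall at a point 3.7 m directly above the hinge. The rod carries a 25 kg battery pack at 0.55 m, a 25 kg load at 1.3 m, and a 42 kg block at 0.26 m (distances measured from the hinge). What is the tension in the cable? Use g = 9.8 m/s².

Choose the hinge as the axis so the unknown hinge reaction has zero arm there.
Beam weight: 32 × 9.8 = 313.6 N down at 1 m → arm 1 m, τ = 313.6 × 1 = 313.6 N·m clockwise.
Battery pack: 25 × 9.8 = 245 N down at 0.55 m → arm 0.55 m, τ = 245 × 0.55 = 134.8 N·m clockwise.
Load: 25 × 9.8 = 245 N down at 1.3 m → arm 1.3 m, τ = 245 × 1.3 = 318.5 N·m clockwise.
Block: 42 × 9.8 = 411.6 N down at 0.26 m → arm 0.26 m, τ = 411.6 × 0.26 = 107 N·m clockwise.
Total clockwise load moment = 873.9 N·m.
The cable tension T acts at 2 m; only its component perpendicular to the rod, T sinθ, produces torque. sinθ = h/√(h²+d²) = 3.7/√(3.7²+2²) = 0.8797.
Setting net torque to zero: T × 2 × 0.8797 = 873.9 → T = 873.9 / 1.759 = 497 N.

T ≈ 497 N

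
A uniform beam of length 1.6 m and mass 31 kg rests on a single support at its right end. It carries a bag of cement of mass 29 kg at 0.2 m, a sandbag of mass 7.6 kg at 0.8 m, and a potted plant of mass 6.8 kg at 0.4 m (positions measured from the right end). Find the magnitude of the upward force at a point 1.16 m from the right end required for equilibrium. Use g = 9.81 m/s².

F ≈ 333 N

About the right end:
Beam weight: 31 × 9.81 = 304.1 N down at 0.8 m → arm 0.8 m, τ = 304.1 × 0.8 = 243.3 N·m counterclockwise.
Bag of cement: 29 × 9.81 = 284.5 N down at 0.2 m → arm 0.2 m, τ = 284.5 × 0.2 = 56.9 N·m counterclockwise.
Sandbag: 7.6 × 9.81 = 74.56 N down at 0.8 m → arm 0.8 m, τ = 74.56 × 0.8 = 59.65 N·m counterclockwise.
Potted plant: 6.8 × 9.81 = 66.71 N down at 0.4 m → arm 0.4 m, τ = 66.71 × 0.4 = 26.68 N·m counterclockwise.
Net moment of the loads = 386.5 N·m counterclockwise.
The upward force F acts at a point 1.16 m from the right end, arm 1.16 m, giving F × 1.16 clockwise.
For rotational equilibrium, F × 1.16 = 386.5, so F = 386.5 / 1.16 = 333 N.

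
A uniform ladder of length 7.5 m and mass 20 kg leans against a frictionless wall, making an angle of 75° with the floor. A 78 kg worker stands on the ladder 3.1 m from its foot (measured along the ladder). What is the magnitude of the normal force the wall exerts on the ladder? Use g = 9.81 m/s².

Sum moments about the foot of the ladder (the floor normal and friction both act there and drop out).
Ladder weight 20×9.81 = 196.2 N acts at 3.75 m along the ladder; its horizontal arm is 3.75·cos75° = 0.9706 m → τ = 190.4 N·m clockwise.
Worker: 78×9.81 = 765.2 N at 3.1 m → arm 0.8023 m → τ = 613.9 N·m clockwise.
Wall normal N acts horizontally at the top; its moment arm is the height L sinθ = 7.5·sin75° = 7.244 m, counterclockwise.
Στ = 0 ⇒ N × 7.244 = 804.3 ⇒ N = 111 N.

N_wall ≈ 111 N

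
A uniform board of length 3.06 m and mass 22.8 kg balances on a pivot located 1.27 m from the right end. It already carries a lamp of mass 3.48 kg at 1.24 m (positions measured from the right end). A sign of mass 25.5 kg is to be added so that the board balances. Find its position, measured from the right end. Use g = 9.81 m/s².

Taking torques about the pivot (at 1.27 m from the right end):
Beam weight: 22.8 × 9.81 = 223.7 N down at 1.53 m → arm 0.26 m, τ = 223.7 × 0.26 = 58.16 N·m counterclockwise.
Lamp: 3.48 × 9.81 = 34.14 N down at 1.24 m → arm 0.03 m, τ = 34.14 × 0.03 = 1.024 N·m clockwise.
Net moment of existing loads = 57.14 N·m counterclockwise.
The sign weighs 25.5 × 9.81 = 250.2 N and must supply an equal clockwise moment, so its lever arm about the pivot is 57.14 / 250.2 = 0.228 m.
That puts it at 1.27 − 0.228 = 1.04 m from the right end.

x ≈ 1.04 m from the right end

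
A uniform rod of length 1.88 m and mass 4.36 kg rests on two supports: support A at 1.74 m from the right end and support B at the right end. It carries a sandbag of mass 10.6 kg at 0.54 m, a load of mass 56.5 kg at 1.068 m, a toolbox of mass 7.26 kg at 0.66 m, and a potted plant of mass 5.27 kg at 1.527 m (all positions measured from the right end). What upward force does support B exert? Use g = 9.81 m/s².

Taking torques about support A:
Beam weight: 4.36 × 9.81 = 42.77 N down at 0.94 m → arm 0.8 m, τ = 42.77 × 0.8 = 34.22 N·m clockwise.
Sandbag: 10.6 × 9.81 = 104 N down at 0.54 m → arm 1.2 m, τ = 104 × 1.2 = 124.8 N·m clockwise.
Load: 56.5 × 9.81 = 554.3 N down at 1.068 m → arm 0.672 m, τ = 554.3 × 0.672 = 372.5 N·m clockwise.
Toolbox: 7.26 × 9.81 = 71.22 N down at 0.66 m → arm 1.08 m, τ = 71.22 × 1.08 = 76.92 N·m clockwise.
Potted plant: 5.27 × 9.81 = 51.7 N down at 1.527 m → arm 0.213 m, τ = 51.7 × 0.213 = 11.01 N·m clockwise.
Net load moment about support A = 619.4 N·m clockwise.
Reaction R at support B is upward at 0 m, arm 1.74 m → moment R × 1.74 counterclockwise.
Setting net torque to zero: R × 1.74 = 619.4 → R = 356 N.

R_B ≈ 356 N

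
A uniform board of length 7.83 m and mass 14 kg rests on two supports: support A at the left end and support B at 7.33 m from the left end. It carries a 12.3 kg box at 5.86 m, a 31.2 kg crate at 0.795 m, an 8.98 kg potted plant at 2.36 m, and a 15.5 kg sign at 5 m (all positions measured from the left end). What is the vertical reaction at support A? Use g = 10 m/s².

Take moments about support B.
Beam weight: 14 × 10 = 140 N down at 3.915 m → arm 3.415 m, τ = 140 × 3.415 = 478.1 N·m counterclockwise.
Box: 12.3 × 10 = 123 N down at 5.86 m → arm 1.47 m, τ = 123 × 1.47 = 180.8 N·m counterclockwise.
Crate: 31.2 × 10 = 312 N down at 0.795 m → arm 6.535 m, τ = 312 × 6.535 = 2039 N·m counterclockwise.
Potted plant: 8.98 × 10 = 89.8 N down at 2.36 m → arm 4.97 m, τ = 89.8 × 4.97 = 446.3 N·m counterclockwise.
Sign: 15.5 × 10 = 155 N down at 5 m → arm 2.33 m, τ = 155 × 2.33 = 361.2 N·m counterclockwise.
Net load moment about support B = 3505 N·m counterclockwise.
Reaction R at support A is upward at 0 m, arm 7.33 m → moment R × 7.33 clockwise.
Στ = 0 ⇒ R × 7.33 = 3505 ⇒ R = 478 N.

R_A ≈ 478 N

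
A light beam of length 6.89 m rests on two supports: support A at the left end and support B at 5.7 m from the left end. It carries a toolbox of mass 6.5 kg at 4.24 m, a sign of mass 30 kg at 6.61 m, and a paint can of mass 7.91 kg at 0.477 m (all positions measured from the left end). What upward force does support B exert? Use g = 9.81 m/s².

Choose support A as the axis so its reaction then has zero moment arm.
Toolbox: 6.5 × 9.81 = 63.77 N down at 4.24 m → arm 4.24 m, τ = 63.77 × 4.24 = 270.4 N·m clockwise.
Sign: 30 × 9.81 = 294.3 N down at 6.61 m → arm 6.61 m, τ = 294.3 × 6.61 = 1945 N·m clockwise.
Paint can: 7.91 × 9.81 = 77.6 N down at 0.477 m → arm 0.477 m, τ = 77.6 × 0.477 = 37.02 N·m clockwise.
Net load moment about support A = 2252 N·m clockwise.
Reaction R at support B is upward at 5.7 m, arm 5.7 m → moment R × 5.7 counterclockwise.
Στ = 0 ⇒ R × 5.7 = 2252 ⇒ R = 395 N.

R_B ≈ 395 N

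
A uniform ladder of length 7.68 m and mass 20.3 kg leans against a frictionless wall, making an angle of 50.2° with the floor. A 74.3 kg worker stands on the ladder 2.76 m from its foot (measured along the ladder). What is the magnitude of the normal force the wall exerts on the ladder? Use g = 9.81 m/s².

Take moments about the foot of the ladder.
Ladder weight 20.3×9.81 = 199.1 N acts at 3.84 m along the ladder; its horizontal arm is 3.84·cos50.2° = 2.458 m → τ = 489.4 N·m clockwise.
Worker: 74.3×9.81 = 728.9 N at 2.76 m → arm 1.767 m → τ = 1288 N·m clockwise.
Wall normal N acts horizontally at the top; its moment arm is the height L sinθ = 7.68·sin50.2° = 5.9 m, counterclockwise.
Setting net torque to zero: N × 5.9 = 1777 → N = 301 N.

N_wall ≈ 301 N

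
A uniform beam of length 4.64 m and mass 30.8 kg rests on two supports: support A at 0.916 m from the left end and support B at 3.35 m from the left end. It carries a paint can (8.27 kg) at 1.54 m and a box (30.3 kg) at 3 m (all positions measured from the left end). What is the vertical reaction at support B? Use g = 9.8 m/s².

Take moments about support A.
Beam weight: 30.8 × 9.8 = 301.8 N down at 2.32 m → arm 1.404 m, τ = 301.8 × 1.404 = 423.7 N·m clockwise.
Paint can: 8.27 × 9.8 = 81.05 N down at 1.54 m → arm 0.624 m, τ = 81.05 × 0.624 = 50.58 N·m clockwise.
Box: 30.3 × 9.8 = 296.9 N down at 3 m → arm 2.084 m, τ = 296.9 × 2.084 = 618.7 N·m clockwise.
Net load moment about support A = 1093 N·m clockwise.
Reaction R at support B is upward at 3.35 m, arm 2.434 m → moment R × 2.434 counterclockwise.
Στ = 0 ⇒ R × 2.434 = 1093 ⇒ R = 449 N.

R_B ≈ 449 N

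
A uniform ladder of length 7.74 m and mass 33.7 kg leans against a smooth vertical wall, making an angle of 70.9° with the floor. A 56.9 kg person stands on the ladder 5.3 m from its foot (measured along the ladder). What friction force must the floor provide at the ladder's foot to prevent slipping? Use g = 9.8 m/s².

Sum moments about the foot of the ladder (the floor normal and friction both act there and drop out).
Ladder weight 33.7×9.8 = 330.3 N acts at 3.87 m along the ladder; its horizontal arm is 3.87·cos70.9° = 1.266 m → τ = 418.2 N·m clockwise.
Person: 56.9×9.8 = 557.6 N at 5.3 m → arm 1.734 m → τ = 966.9 N·m clockwise.
Wall normal N acts horizontally at the top; its moment arm is the height L sinθ = 7.74·sin70.9° = 7.314 m, counterclockwise.
Balancing moments: N × 7.314 = 1385, giving N = 189 N.
ΣFx = 0: friction at the foot balances the wall's push, so f = N_wall = 189 N.

f ≈ 189 N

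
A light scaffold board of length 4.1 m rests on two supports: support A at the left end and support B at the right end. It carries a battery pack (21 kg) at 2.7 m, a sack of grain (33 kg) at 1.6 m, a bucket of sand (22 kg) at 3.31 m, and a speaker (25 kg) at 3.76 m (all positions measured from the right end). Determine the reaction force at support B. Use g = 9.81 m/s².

Taking torques about support A:
Battery pack: 21 × 9.81 = 206 N down at 2.7 m → arm 1.4 m, τ = 206 × 1.4 = 288.4 N·m clockwise.
Sack of grain: 33 × 9.81 = 323.7 N down at 1.6 m → arm 2.5 m, τ = 323.7 × 2.5 = 809.2 N·m clockwise.
Bucket of sand: 22 × 9.81 = 215.8 N down at 3.31 m → arm 0.79 m, τ = 215.8 × 0.79 = 170.5 N·m clockwise.
Speaker: 25 × 9.81 = 245.2 N down at 3.76 m → arm 0.34 m, τ = 245.2 × 0.34 = 83.37 N·m clockwise.
Net load moment about support A = 1351 N·m clockwise.
Reaction R at support B is upward at 0 m, arm 4.1 m → moment R × 4.1 counterclockwise.
Balancing moments: R × 4.1 = 1351, giving R = 330 N.

R_B ≈ 330 N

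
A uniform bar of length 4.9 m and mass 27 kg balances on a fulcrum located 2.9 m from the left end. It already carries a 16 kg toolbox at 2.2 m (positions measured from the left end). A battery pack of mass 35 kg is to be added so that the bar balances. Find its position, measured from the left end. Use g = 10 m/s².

Take moments about the fulcrum (at 2.9 m from the left end).
Beam weight: 27 × 10 = 270 N down at 2.45 m → arm 0.45 m, τ = 270 × 0.45 = 121.5 N·m counterclockwise.
Toolbox: 16 × 10 = 160 N down at 2.2 m → arm 0.7 m, τ = 160 × 0.7 = 112 N·m counterclockwise.
Net moment of existing loads = 233.5 N·m counterclockwise.
The battery pack weighs 35 × 10 = 350 N and must supply an equal clockwise moment, so its lever arm about the fulcrum is 233.5 / 350 = 0.667 m.
That puts it at 2.9 + 0.667 = 3.57 m from the left end.

x ≈ 3.57 m from the left end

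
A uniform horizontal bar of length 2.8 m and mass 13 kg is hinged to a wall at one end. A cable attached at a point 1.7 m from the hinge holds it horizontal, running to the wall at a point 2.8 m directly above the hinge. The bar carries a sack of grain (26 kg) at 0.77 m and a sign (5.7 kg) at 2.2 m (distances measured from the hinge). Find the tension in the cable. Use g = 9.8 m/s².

Taking torques about the hinge:
Beam weight: 13 × 9.8 = 127.4 N down at 1.4 m → arm 1.4 m, τ = 127.4 × 1.4 = 178.4 N·m clockwise.
Sack of grain: 26 × 9.8 = 254.8 N down at 0.77 m → arm 0.77 m, τ = 254.8 × 0.77 = 196.2 N·m clockwise.
Sign: 5.7 × 9.8 = 55.86 N down at 2.2 m → arm 2.2 m, τ = 55.86 × 2.2 = 122.9 N·m clockwise.
Total clockwise load moment = 497.5 N·m.
The cable tension T acts at 1.7 m; only its component perpendicular to the bar, T sinθ, produces torque. sinθ = h/√(h²+d²) = 2.8/√(2.8²+1.7²) = 0.8548.
Balancing moments: T × 1.7 × 0.8548 = 497.5, giving T = 497.5 / 1.453 = 342 N.

T ≈ 342 N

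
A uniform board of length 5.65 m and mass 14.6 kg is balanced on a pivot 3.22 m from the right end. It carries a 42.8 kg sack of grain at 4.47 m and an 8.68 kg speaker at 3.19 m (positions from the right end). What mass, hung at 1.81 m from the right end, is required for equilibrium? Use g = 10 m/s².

m ≈ 33.7 kg

Take moments about the pivot (at 3.22 m from the right end).
Beam weight: 14.6 × 10 = 146 N down at 2.825 m → arm 0.395 m, τ = 146 × 0.395 = 57.67 N·m clockwise.
Sack of grain: 42.8 × 10 = 428 N down at 4.47 m → arm 1.25 m, τ = 428 × 1.25 = 535 N·m counterclockwise.
Speaker: 8.68 × 10 = 86.8 N down at 3.19 m → arm 0.03 m, τ = 86.8 × 0.03 = 2.604 N·m clockwise.
Net moment of known loads = 474.7 N·m counterclockwise.
An unknown mass m at 1.81 m has arm 1.41 m; its moment is m·g·1.41 clockwise.
Balancing moments: m × 10 × 1.41 = 474.7, giving m = 474.7 / (10 × 1.41) = 33.7 kg.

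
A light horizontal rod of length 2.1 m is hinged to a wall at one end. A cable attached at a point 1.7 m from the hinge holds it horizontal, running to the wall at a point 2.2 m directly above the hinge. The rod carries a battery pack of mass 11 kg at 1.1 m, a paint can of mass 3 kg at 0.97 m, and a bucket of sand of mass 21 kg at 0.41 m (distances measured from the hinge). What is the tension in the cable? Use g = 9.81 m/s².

Take moments about the hinge.
Battery pack: 11 × 9.81 = 107.9 N down at 1.1 m → arm 1.1 m, τ = 107.9 × 1.1 = 118.7 N·m clockwise.
Paint can: 3 × 9.81 = 29.43 N down at 0.97 m → arm 0.97 m, τ = 29.43 × 0.97 = 28.55 N·m clockwise.
Bucket of sand: 21 × 9.81 = 206 N down at 0.41 m → arm 0.41 m, τ = 206 × 0.41 = 84.46 N·m clockwise.
Total clockwise load moment = 231.7 N·m.
The cable tension T acts at 1.7 m; only its component perpendicular to the rod, T sinθ, produces torque. sinθ = h/√(h²+d²) = 2.2/√(2.2²+1.7²) = 0.7913.
Balancing moments: T × 1.7 × 0.7913 = 231.7, giving T = 231.7 / 1.345 = 172 N.

T ≈ 172 N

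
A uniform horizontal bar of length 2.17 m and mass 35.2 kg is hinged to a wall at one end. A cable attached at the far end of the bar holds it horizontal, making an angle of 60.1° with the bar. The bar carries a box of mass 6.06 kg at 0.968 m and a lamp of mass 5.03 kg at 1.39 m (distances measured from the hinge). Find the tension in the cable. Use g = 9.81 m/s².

T ≈ 266 N

About the hinge:
Beam weight: 35.2 × 9.81 = 345.3 N down at 1.085 m → arm 1.085 m, τ = 345.3 × 1.085 = 374.7 N·m clockwise.
Box: 6.06 × 9.81 = 59.45 N down at 0.968 m → arm 0.968 m, τ = 59.45 × 0.968 = 57.55 N·m clockwise.
Lamp: 5.03 × 9.81 = 49.34 N down at 1.39 m → arm 1.39 m, τ = 49.34 × 1.39 = 68.58 N·m clockwise.
Total clockwise load moment = 500.8 N·m.
The cable tension T acts at 2.17 m; only its component perpendicular to the bar, T sinθ, produces torque. sin 60.1° = 0.8669.
Setting net torque to zero: T × 2.17 × 0.8669 = 500.8 → T = 500.8 / 1.881 = 266 N.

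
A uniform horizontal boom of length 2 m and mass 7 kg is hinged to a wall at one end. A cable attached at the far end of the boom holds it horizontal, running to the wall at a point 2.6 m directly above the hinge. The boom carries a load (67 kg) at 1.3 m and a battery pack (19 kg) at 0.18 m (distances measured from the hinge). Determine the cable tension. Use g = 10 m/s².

Take moments about the hinge.
Beam weight: 7 × 10 = 70 N down at 1 m → arm 1 m, τ = 70 × 1 = 70 N·m clockwise.
Load: 67 × 10 = 670 N down at 1.3 m → arm 1.3 m, τ = 670 × 1.3 = 871 N·m clockwise.
Battery pack: 19 × 10 = 190 N down at 0.18 m → arm 0.18 m, τ = 190 × 0.18 = 34.2 N·m clockwise.
Total clockwise load moment = 975.2 N·m.
The cable tension T acts at 2 m; only its component perpendicular to the boom, T sinθ, produces torque. sinθ = h/√(h²+d²) = 2.6/√(2.6²+2²) = 0.7926.
Στ = 0 ⇒ T × 2 × 0.7926 = 975.2 ⇒ T = 975.2 / 1.585 = 615 N.

T ≈ 615 N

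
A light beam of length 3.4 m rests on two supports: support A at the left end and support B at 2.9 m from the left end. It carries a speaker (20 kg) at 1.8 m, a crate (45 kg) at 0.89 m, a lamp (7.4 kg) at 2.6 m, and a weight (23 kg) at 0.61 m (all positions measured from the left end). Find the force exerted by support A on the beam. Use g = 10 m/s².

Taking torques about support B:
Speaker: 20 × 10 = 200 N down at 1.8 m → arm 1.1 m, τ = 200 × 1.1 = 220 N·m counterclockwise.
Crate: 45 × 10 = 450 N down at 0.89 m → arm 2.01 m, τ = 450 × 2.01 = 904.5 N·m counterclockwise.
Lamp: 7.4 × 10 = 74 N down at 2.6 m → arm 0.3 m, τ = 74 × 0.3 = 22.2 N·m counterclockwise.
Weight: 23 × 10 = 230 N down at 0.61 m → arm 2.29 m, τ = 230 × 2.29 = 526.7 N·m counterclockwise.
Net load moment about support B = 1673 N·m counterclockwise.
Reaction R at support A is upward at 0 m, arm 2.9 m → moment R × 2.9 clockwise.
For rotational equilibrium, R × 2.9 = 1673, so R = 577 N.

R_A ≈ 577 N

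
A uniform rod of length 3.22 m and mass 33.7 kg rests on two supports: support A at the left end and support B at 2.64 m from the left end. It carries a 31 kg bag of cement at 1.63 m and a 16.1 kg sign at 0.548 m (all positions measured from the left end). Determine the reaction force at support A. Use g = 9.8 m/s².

R_A ≈ 370 N

Taking torques about support B:
Beam weight: 33.7 × 9.8 = 330.3 N down at 1.61 m → arm 1.03 m, τ = 330.3 × 1.03 = 340.2 N·m counterclockwise.
Bag of cement: 31 × 9.8 = 303.8 N down at 1.63 m → arm 1.01 m, τ = 303.8 × 1.01 = 306.8 N·m counterclockwise.
Sign: 16.1 × 9.8 = 157.8 N down at 0.548 m → arm 2.092 m, τ = 157.8 × 2.092 = 330.1 N·m counterclockwise.
Net load moment about support B = 977.1 N·m counterclockwise.
Reaction R at support A is upward at 0 m, arm 2.64 m → moment R × 2.64 clockwise.
Balancing moments: R × 2.64 = 977.1, giving R = 370 N.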